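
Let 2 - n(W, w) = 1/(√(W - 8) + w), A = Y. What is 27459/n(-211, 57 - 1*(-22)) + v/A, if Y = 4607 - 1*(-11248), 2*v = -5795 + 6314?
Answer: 745399437331/53959850 - 27459*I*√219/25525 ≈ 13814.0 - 15.92*I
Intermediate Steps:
v = 519/2 (v = (-5795 + 6314)/2 = (½)*519 = 519/2 ≈ 259.50)
Y = 15855 (Y = 4607 + 11248 = 15855)
A = 15855
n(W, w) = 2 - 1/(w + √(-8 + W)) (n(W, w) = 2 - 1/(√(W - 8) + w) = 2 - 1/(√(-8 + W) + w) = 2 - 1/(w + √(-8 + W)))
27459/n(-211, 57 - 1*(-22)) + v/A = 27459/(((-1 + 2*(57 - 1*(-22)) + 2*√(-8 - 211))/((57 - 1*(-22)) + √(-8 - 211)))) + (519/2)/15855 = 27459/(((-1 + 2*(57 + 22) + 2*√(-219))/((57 + 22) + √(-219)))) + (519/2)*(1/15855) = 27459/(((-1 + 2*79 + 2*(I*√219))/(79 + I*√219))) + 173/10570 = 27459/(((-1 + 158 + 2*I*√219)/(79 + I*√219))) + 173/10570 = 27459/(((157 + 2*I*√219)/(79 + I*√219))) + 173/10570 = 27459*((79 + I*√219)/(157 + 2*I*√219)) + 173/10570 = 27459*(79 + I*√219)/(157 + 2*I*√219) + 173/10570 = 173/10570 + 27459*(79 + I*√219)/(157 + 2*I*√219)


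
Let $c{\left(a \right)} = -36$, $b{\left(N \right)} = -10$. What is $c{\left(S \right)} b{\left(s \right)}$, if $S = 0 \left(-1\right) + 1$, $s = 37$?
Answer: $360$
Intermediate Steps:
$S = 1$ ($S = 0 + 1 = 1$)
$c{\left(S \right)} b{\left(s \right)} = \left(-36\right) \left(-10\right) = 360$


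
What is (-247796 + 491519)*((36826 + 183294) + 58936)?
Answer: 68012365488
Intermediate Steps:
(-247796 + 491519)*((36826 + 183294) + 58936) = 243723*(220120 + 58936) = 243723*279056 = 68012365488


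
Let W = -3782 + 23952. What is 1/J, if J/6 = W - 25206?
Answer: -1/30216 ≈ -3.3095e-5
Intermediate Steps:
W = 20170
J = -30216 (J = 6*(20170 - 25206) = 6*(-5036) = -30216)
1/J = 1/(-30216) = -1/30216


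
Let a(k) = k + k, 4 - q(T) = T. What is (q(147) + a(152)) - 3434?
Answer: -3273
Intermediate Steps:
q(T) = 4 - T
a(k) = 2*k
(q(147) + a(152)) - 3434 = ((4 - 1*147) + 2*152) - 3434 = ((4 - 147) + 304) - 3434 = (-143 + 304) - 3434 = 161 - 3434 = -3273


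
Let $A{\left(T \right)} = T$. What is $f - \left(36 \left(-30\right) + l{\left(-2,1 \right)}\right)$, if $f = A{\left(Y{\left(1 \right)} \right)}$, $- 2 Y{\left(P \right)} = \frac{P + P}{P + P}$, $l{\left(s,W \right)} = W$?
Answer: $\frac{2157}{2} \approx 1078.5$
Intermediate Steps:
$Y{\left(P \right)} = - \frac{1}{2}$ ($Y{\left(P \right)} = - \frac{\left(P + P\right) \frac{1}{P + P}}{2} = - \frac{2 P \frac{1}{2 P}}{2} = \left(- \frac{1}{2}\right) 1 = - \frac{1}{2}$)
$f = - \frac{1}{2} \approx -0.5$
$f - \left(36 \left(-30\right) + l{\left(-2,1 \right)}\right) = - \frac{1}{2} - \left(36 \left(-30\right) + 1\right) = - \frac{1}{2} - \left(-1080 + 1\right) = - \frac{1}{2} - -1079 = - \frac{1}{2} + 1079 = \frac{2157}{2}$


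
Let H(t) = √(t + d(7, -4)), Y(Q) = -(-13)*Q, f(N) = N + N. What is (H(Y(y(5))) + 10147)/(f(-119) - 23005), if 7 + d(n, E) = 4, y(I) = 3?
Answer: -923/2113 ≈ -0.43682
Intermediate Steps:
d(n, E) = -3 (d(n, E) = -7 + 4 = -3)
f(N) = 2*N
Y(Q) = 13*Q
H(t) = √(-3 + t) (H(t) = √(t - 3) = √(-3 + t))
(H(Y(y(5))) + 10147)/(f(-119) - 23005) = (√(-3 + 13*3) + 10147)/(2*(-119) - 23005) = (√(-3 + 39) + 10147)/(-238 - 23005) = (√36 + 10147)/(-23243) = (6 + 10147)*(-1/23243) = 10153*(-1/23243) = -923/2113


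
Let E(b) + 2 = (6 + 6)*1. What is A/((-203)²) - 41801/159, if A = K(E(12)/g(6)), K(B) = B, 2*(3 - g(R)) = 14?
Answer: -3445155613/13104462 ≈ -262.90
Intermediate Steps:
E(b) = 10 (E(b) = -2 + (6 + 6)*1 = -2 + 12*1 = -2 + 12 = 10)
g(R) = -4 (g(R) = 3 - ½*14 = 3 - 7 = -4)
A = -5/2 (A = 10/(-4) = 10*(-¼) = -5/2 ≈ -2.5000)
A/((-203)²) - 41801/159 = -5/(2*((-203)²)) - 41801/159 = -5/2/41209 - 41801*1/159 = -5/2*1/41209 - 41801/159 = -5/82418 - 41801/159 = -3445155613/13104462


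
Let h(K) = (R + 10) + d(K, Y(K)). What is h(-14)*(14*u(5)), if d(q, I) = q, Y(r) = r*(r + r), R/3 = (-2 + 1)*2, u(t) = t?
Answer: -700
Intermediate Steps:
R = -6 (R = 3*((-2 + 1)*2) = 3*(-1*2) = 3*(-2) = -6)
Y(r) = 2*r² (Y(r) = r*(2*r) = 2*r²)
h(K) = 4 + K (h(K) = (-6 + 10) + K = 4 + K)
h(-14)*(14*u(5)) = (4 - 14)*(14*5) = -10*70 = -700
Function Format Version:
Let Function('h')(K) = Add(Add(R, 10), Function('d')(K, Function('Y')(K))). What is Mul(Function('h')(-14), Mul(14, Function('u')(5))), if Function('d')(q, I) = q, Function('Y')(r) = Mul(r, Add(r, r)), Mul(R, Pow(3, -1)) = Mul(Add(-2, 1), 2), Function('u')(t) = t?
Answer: -700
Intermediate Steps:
R = -6 (R = Mul(3, Mul(Add(-2, 1), 2)) = Mul(3, Mul(-1, 2)) = Mul(3, -2) = -6)
Function('Y')(r) = Mul(2, Pow(r, 2)) (Function('Y')(r) = Mul(r, Mul(2, r)) = Mul(2, Pow(r, 2)))
Function('h')(K) = Add(4, K) (Function('h')(K) = Add(Add(-6, 10), K) = Add(4, K))
Mul(Function('h')(-14), Mul(14, Function('u')(5))) = Mul(Add(4, -14), Mul(14, 5)) = Mul(-10, 70) = -700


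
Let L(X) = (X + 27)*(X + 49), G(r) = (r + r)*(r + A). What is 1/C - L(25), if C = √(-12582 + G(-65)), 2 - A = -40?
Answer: -3848 - I*√2398/4796 ≈ -3848.0 - 0.01021*I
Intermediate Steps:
A = 42 (A = 2 - 1*(-40) = 2 + 40 = 42)
G(r) = 2*r*(42 + r) (G(r) = (r + r)*(r + 42) = (2*r)*(42 + r) = 2*r*(42 + r))
L(X) = (27 + X)*(49 + X)
C = 2*I*√2398 (C = √(-12582 + 2*(-65)*(42 - 65)) = √(-12582 + 2*(-65)*(-23)) = √(-12582 + 2990) = √(-9592) = 2*I*√2398 ≈ 97.939*I)
1/C - L(25) = 1/(2*I*√2398) - (1323 + 25² + 76*25) = -I*√2398/4796 - (1323 + 625 + 1900) = -I*√2398/4796 - 1*3848 = -I*√2398/4796 - 3848 = -3848 - I*√2398/4796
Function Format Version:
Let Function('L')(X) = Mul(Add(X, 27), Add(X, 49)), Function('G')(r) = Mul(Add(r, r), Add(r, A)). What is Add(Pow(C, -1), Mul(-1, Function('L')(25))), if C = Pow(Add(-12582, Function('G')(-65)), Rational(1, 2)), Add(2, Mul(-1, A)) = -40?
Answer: Add(-3848, Mul(Rational(-1, 4796), I, Pow(2398, Rational(1, 2)))) ≈ Add(-3848.0, Mul(-0.010210, I))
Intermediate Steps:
A = 42 (A = Add(2, Mul(-1, -40)) = Add(2, 40) = 42)
Function('G')(r) = Mul(2, r, Add(42, r)) (Function('G')(r) = Mul(Add(r, r), Add(r, 42)) = Mul(Mul(2, r), Add(42, r)) = Mul(2, r, Add(42, r)))
Function('L')(X) = Mul(Add(27, X), Add(49, X))
C = Mul(2, I, Pow(2398, Rational(1, 2))) (C = Pow(Add(-12582, Mul(2, -65, Add(42, -65))), Rational(1, 2)) = Pow(Add(-12582, Mul(2, -65, -23)), Rational(1, 2)) = Pow(Add(-12582, 2990), Rational(1, 2)) = Pow(-9592, Rational(1, 2)) = Mul(2, I, Pow(2398, Rational(1, 2))) ≈ Mul(97.939, I))
Add(Pow(C, -1), Mul(-1, Function('L')(25))) = Add(Pow(Mul(2, I, Pow(2398, Rational(1, 2))), -1), Mul(-1, Add(1323, Pow(25, 2), Mul(76, 25)))) = Add(Mul(Rational(-1, 4796), I, Pow(2398, Rational(1, 2))), Mul(-1, Add(1323, 625, 1900))) = Add(Mul(Rational(-1, 4796), I, Pow(2398, Rational(1, 2))), Mul(-1, 3848)) = Add(Mul(Rational(-1, 4796), I, Pow(2398, Rational(1, 2))), -3848) = Add(-3848, Mul(Rational(-1, 4796), I, Pow(2398, Rational(1, 2))))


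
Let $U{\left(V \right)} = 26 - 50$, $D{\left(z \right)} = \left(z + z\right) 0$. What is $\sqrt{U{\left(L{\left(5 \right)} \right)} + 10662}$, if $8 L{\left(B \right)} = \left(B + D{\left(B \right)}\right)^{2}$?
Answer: $3 \sqrt{1182} \approx 103.14$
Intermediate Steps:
$D{\left(z \right)} = 0$ ($D{\left(z \right)} = 2 z 0 = 0$)
$L{\left(B \right)} = \frac{B^{2}}{8}$ ($L{\left(B \right)} = \frac{\left(B + 0\right)^{2}}{8} = \frac{B^{2}}{8}$)
$U{\left(V \right)} = -24$ ($U{\left(V \right)} = 26 - 50 = -24$)
$\sqrt{U{\left(L{\left(5 \right)} \right)} + 10662} = \sqrt{-24 + 10662} = \sqrt{10638} = 3 \sqrt{1182}$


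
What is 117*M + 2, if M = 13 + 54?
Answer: 7841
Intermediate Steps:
M = 67
117*M + 2 = 117*67 + 2 = 7839 + 2 = 7841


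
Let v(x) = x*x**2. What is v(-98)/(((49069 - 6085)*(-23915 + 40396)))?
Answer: -117649/88552413 ≈ -0.0013286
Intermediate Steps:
v(x) = x**3
v(-98)/(((49069 - 6085)*(-23915 + 40396))) = (-98)**3/(((49069 - 6085)*(-23915 + 40396))) = -941192/(42984*16481) = -941192/708419304 = -941192*1/708419304 = -117649/88552413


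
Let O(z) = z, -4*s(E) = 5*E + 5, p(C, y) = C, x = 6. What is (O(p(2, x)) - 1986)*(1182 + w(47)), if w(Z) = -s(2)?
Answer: -2352528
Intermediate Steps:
s(E) = -5/4 - 5*E/4 (s(E) = -(5*E + 5)/4 = -(5 + 5*E)/4 = -5/4 - 5*E/4)
w(Z) = 15/4 (w(Z) = -(-5/4 - 5/4*2) = -(-5/4 - 5/2) = -1*(-15/4) = 15/4)
(O(p(2, x)) - 1986)*(1182 + w(47)) = (2 - 1986)*(1182 + 15/4) = -1984*4743/4 = -2352528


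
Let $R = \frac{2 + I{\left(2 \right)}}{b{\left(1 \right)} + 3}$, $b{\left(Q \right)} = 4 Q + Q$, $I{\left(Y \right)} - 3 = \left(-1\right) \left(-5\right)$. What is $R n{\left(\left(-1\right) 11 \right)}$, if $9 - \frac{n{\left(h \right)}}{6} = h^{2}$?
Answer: $-840$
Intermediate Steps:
$I{\left(Y \right)} = 8$ ($I{\left(Y \right)} = 3 - -5 = 3 + 5 = 8$)
$n{\left(h \right)} = 54 - 6 h^{2}$
$b{\left(Q \right)} = 5 Q$
$R = \frac{5}{4}$ ($R = \frac{2 + 8}{5 \cdot 1 + 3} = \frac{10}{5 + 3} = \frac{10}{8} = 10 \cdot \frac{1}{8} = \frac{5}{4} \approx 1.25$)
$R n{\left(\left(-1\right) 11 \right)} = \frac{5 \left(54 - 6 \left(\left(-1\right) 11\right)^{2}\right)}{4} = \frac{5 \left(54 - 6 \left(-11\right)^{2}\right)}{4} = \frac{5 \left(54 - 726\right)}{4} = \frac{5}{4} \left(-672\right) = -840$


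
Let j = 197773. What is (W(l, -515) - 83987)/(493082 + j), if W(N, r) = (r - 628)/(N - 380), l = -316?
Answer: -19484603/160278360 ≈ -0.12157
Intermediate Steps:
W(N, r) = (-628 + r)/(-380 + N)
(W(l, -515) - 83987)/(493082 + j) = ((-628 - 515)/(-380 - 316) - 83987)/(493082 + 197773) = (-1143/(-696) - 83987)/690855 = (-1/696*(-1143) - 83987)*(1/690855) = (381/232 - 83987)*(1/690855) = -19484603/232*1/690855 = -19484603/160278360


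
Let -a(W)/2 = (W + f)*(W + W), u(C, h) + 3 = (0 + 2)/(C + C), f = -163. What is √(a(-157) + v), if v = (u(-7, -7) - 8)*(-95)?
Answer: I*√9795170/7 ≈ 447.1*I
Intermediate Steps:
u(C, h) = -3 + 1/C (u(C, h) = -3 + (0 + 2)/(C + C) = -3 + 2/((2*C)) = -3 + 2*(1/(2*C)) = -3 + 1/C)
a(W) = -4*W*(-163 + W) (a(W) = -2*(W - 163)*(W + W) = -2*(-163 + W)*2*W = -4*W*(-163 + W))
v = 7410/7 (v = ((-3 + 1/(-7)) - 8)*(-95) = ((-3 - ⅐) - 8)*(-95) = (-22/7 - 8)*(-95) = -78/7*(-95) = 7410/7 ≈ 1058.6)
√(a(-157) + v) = √(4*(-157)*(163 - 1*(-157)) + 7410/7) = √(4*(-157)*(163 + 157) + 7410/7) = √(4*(-157)*320 + 7410/7) = √(-200960 + 7410/7) = √(-1399310/7) = I*√9795170/7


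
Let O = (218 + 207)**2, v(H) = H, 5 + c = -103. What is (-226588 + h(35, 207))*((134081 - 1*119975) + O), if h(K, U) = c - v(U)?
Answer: -44185048093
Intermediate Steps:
c = -108 (c = -5 - 103 = -108)
h(K, U) = -108 - U
O = 180625 (O = 425**2 = 180625)
(-226588 + h(35, 207))*((134081 - 1*119975) + O) = (-226588 + (-108 - 1*207))*((134081 - 1*119975) + 180625) = (-226588 + (-108 - 207))*((134081 - 119975) + 180625) = (-226588 - 315)*(14106 + 180625) = -226903*194731 = -44185048093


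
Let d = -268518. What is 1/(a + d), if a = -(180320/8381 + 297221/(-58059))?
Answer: -486592479/130666817465801 ≈ -3.7239e-6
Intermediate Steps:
a = -7978189679/486592479 (a = -(180320*(1/8381) + 297221*(-1/58059)) = -(180320/8381 - 297221/58059) = -1*7978189679/486592479 = -7978189679/486592479 ≈ -16.396)
1/(a + d) = 1/(-7978189679/486592479 - 268518) = 1/(-130666817465801/486592479) = -486592479/130666817465801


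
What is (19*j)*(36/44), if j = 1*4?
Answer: 684/11 ≈ 62.182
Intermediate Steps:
j = 4
(19*j)*(36/44) = (19*4)*(36/44) = 76*(36*(1/44)) = 76*(9/11) = 684/11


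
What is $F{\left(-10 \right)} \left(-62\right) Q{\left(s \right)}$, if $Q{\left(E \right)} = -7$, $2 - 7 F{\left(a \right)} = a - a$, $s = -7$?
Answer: $124$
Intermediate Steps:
$F{\left(a \right)} = \frac{2}{7}$ ($F{\left(a \right)} = \frac{2}{7} - \frac{a - a}{7} = \frac{2}{7} - 0 = \frac{2}{7} + 0 = \frac{2}{7}$)
$F{\left(-10 \right)} \left(-62\right) Q{\left(s \right)} = \frac{2}{7} \left(-62\right) \left(-7\right) = \left(- \frac{124}{7}\right) \left(-7\right) = 124$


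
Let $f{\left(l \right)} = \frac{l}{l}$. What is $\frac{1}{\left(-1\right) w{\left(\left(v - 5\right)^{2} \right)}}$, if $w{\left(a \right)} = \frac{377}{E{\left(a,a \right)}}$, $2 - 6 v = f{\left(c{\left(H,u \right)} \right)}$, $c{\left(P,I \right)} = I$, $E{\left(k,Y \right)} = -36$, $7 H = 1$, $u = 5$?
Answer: $\frac{36}{377} \approx 0.095491$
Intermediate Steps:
$H = \frac{1}{7}$ ($H = \frac{1}{7} \cdot 1 = \frac{1}{7} \approx 0.14286$)
$f{\left(l \right)} = 1$
$v = \frac{1}{6}$ ($v = \frac{1}{3} - \frac{1}{6} = \frac{1}{6} \approx 0.16667$)
$w{\left(a \right)} = - \frac{377}{36}$ ($w{\left(a \right)} = \frac{377}{-36} = 377 \left(- \frac{1}{36}\right) = - \frac{377}{36}$)
$\frac{1}{\left(-1\right) w{\left(\left(v - 5\right)^{2} \right)}} = \frac{1}{\left(-1\right) \left(- \frac{377}{36}\right)} = \frac{1}{\frac{377}{36}} = \frac{36}{377}$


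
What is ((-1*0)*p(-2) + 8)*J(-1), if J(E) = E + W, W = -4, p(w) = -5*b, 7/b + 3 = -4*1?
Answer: -40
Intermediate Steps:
b = -1 (b = 7/(-3 - 4*1) = 7/(-3 - 4) = 7/(-7) = 7*(-1/7) = -1)
p(w) = 5 (p(w) = -5*(-1) = 5)
J(E) = -4 + E (J(E) = E - 4 = -4 + E)
((-1*0)*p(-2) + 8)*J(-1) = (-1*0*5 + 8)*(-4 - 1) = (0*5 + 8)*(-5) = (0 + 8)*(-5) = 8*(-5) = -40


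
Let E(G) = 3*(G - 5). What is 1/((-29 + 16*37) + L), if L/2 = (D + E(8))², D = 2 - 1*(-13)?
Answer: 1/1715 ≈ 0.00058309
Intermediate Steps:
D = 15 (D = 2 + 13 = 15)
E(G) = -15 + 3*G (E(G) = 3*(-5 + G) = -15 + 3*G)
L = 1152 (L = 2*(15 + (-15 + 3*8))² = 2*(15 + (-15 + 24))² = 2*(15 + 9)² = 2*24² = 2*576 = 1152)
1/((-29 + 16*37) + L) = 1/((-29 + 16*37) + 1152) = 1/((-29 + 592) + 1152) = 1/(563 + 1152) = 1/1715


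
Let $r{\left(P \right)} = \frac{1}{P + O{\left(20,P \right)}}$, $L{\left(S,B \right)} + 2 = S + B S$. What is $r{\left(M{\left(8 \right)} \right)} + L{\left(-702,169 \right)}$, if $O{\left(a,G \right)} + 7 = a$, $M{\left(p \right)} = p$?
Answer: $- \frac{2506181}{21} \approx -1.1934 \cdot 10^{5}$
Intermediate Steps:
$O{\left(a,G \right)} = -7 + a$
$L{\left(S,B \right)} = -2 + S + B S$ ($L{\left(S,B \right)} = -2 + \left(S + B S\right) = -2 + S + B S$)
$r{\left(P \right)} = \frac{1}{13 + P}$ ($r{\left(P \right)} = \frac{1}{P + \left(-7 + 20\right)} = \frac{1}{P + 13} = \frac{1}{13 + P}$)
$r{\left(M{\left(8 \right)} \right)} + L{\left(-702,169 \right)} = \frac{1}{13 + 8} - 119342 = \frac{1}{21} - 119342 = - \frac{2506181}{21}$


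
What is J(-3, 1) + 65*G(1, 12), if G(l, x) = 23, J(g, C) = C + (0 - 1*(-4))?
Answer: 1500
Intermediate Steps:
J(g, C) = 4 + C (J(g, C) = C + (0 + 4) = C + 4 = 4 + C)
J(-3, 1) + 65*G(1, 12) = (4 + 1) + 65*23 = 5 + 1495 = 1500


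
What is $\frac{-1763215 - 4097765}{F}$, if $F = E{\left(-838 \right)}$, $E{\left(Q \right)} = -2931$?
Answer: $\frac{1953660}{977} \approx 1999.7$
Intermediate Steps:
$F = -2931$
$\frac{-1763215 - 4097765}{F} = \frac{-1763215 - 4097765}{-2931} = \left(-5860980\right) \left(- \frac{1}{2931}\right) = \frac{1953660}{977}$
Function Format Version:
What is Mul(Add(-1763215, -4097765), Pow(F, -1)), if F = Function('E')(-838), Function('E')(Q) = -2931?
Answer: Rational(1953660, 977) ≈ 1999.7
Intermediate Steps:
F = -2931
Mul(Add(-1763215, -4097765), Pow(F, -1)) = Mul(Add(-1763215, -4097765), Pow(-2931, -1)) = Mul(-5860980, Rational(-1, 2931)) = Rational(1953660, 977)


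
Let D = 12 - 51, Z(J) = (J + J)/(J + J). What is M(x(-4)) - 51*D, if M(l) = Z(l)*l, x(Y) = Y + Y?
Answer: 1981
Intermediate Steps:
Z(J) = 1 (Z(J) = (2*J)/((2*J)) = (2*J)*(1/(2*J)) = 1)
x(Y) = 2*Y
M(l) = l (M(l) = 1*l = l)
D = -39
M(x(-4)) - 51*D = 2*(-4) - 51*(-39) = -8 + 1989 = 1981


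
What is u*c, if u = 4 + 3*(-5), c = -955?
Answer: 10505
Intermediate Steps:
u = -11 (u = 4 - 15 = -11)
u*c = -11*(-955) = 10505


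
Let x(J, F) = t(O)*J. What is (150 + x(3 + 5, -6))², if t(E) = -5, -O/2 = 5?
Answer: 12100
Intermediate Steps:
O = -10 (O = -2*5 = -10)
x(J, F) = -5*J
(150 + x(3 + 5, -6))² = (150 - 5*(3 + 5))² = (150 - 5*8)² = (150 - 40)² = 110² = 12100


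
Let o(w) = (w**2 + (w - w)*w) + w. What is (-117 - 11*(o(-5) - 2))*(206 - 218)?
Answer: 3780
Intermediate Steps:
o(w) = w + w**2 (o(w) = (w**2 + 0*w) + w = (w**2 + 0) + w = w**2 + w = w + w**2)
(-117 - 11*(o(-5) - 2))*(206 - 218) = (-117 - 11*(-5*(1 - 5) - 2))*(206 - 218) = (-117 - 11*(-5*(-4) - 2))*(-12) = (-117 - 11*(20 - 2))*(-12) = (-117 - 11*18)*(-12) = (-117 - 198)*(-12) = -315*(-12) = 3780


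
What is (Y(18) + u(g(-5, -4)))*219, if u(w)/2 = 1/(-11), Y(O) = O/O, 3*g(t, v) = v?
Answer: 1971/11 ≈ 179.18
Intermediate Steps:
g(t, v) = v/3
Y(O) = 1
u(w) = -2/11 (u(w) = 2/(-11) = 2*(-1/11) = -2/11)
(Y(18) + u(g(-5, -4)))*219 = (1 - 2/11)*219 = (9/11)*219 = 1971/11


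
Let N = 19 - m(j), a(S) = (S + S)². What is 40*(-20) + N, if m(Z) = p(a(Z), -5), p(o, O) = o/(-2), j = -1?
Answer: -779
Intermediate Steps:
a(S) = 4*S² (a(S) = (2*S)² = 4*S²)
p(o, O) = -o/2 (p(o, O) = o*(-½) = -o/2)
m(Z) = -2*Z²
N = 21 (N = 19 - (-2)*(-1)² = 19 - (-2) = 19 - 1*(-2) = 19 + 2 = 21)
40*(-20) + N = 40*(-20) + 21 = -800 + 21 = -779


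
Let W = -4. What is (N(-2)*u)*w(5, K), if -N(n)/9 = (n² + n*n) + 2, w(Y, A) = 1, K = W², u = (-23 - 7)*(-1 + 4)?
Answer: 8100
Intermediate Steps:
u = -90 (u = -30*3 = -90)
K = 16 (K = (-4)² = 16)
N(n) = -18 - 18*n² (N(n) = -9*((n² + n*n) + 2) = -9*((n² + n²) + 2) = -9*(2*n² + 2) = -9*(2 + 2*n²) = -18 - 18*n²)
(N(-2)*u)*w(5, K) = ((-18 - 18*(-2)²)*(-90))*1 = ((-18 - 18*4)*(-90))*1 = ((-18 - 72)*(-90))*1 = -90*(-90)*1 = 8100*1 = 8100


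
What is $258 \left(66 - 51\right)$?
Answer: $3870$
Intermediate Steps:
$258 \left(66 - 51\right) = 258 \cdot 15 = 3870$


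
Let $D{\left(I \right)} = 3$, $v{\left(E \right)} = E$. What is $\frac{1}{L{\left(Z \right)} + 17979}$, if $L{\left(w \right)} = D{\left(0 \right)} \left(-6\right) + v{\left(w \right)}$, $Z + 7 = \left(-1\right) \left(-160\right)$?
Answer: $\frac{1}{18114} \approx 5.5206 \cdot 10^{-5}$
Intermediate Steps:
$Z = 153$ ($Z = -7 - -160 = -7 + 160 = 153$)
$L{\left(w \right)} = -18 + w$ ($L{\left(w \right)} = 3 \left(-6\right) + w = -18 + w$)
$\frac{1}{L{\left(Z \right)} + 17979} = \frac{1}{\left(-18 + 153\right) + 17979} = \frac{1}{135 + 17979} = \frac{1}{18114}$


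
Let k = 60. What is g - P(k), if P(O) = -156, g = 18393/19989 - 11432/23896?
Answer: 3113563306/19902381 ≈ 156.44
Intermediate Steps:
g = 8791870/19902381 (g = 18393*(1/19989) - 11432*1/23896 = 6131/6663 - 1429/2987 = 8791870/19902381 ≈ 0.44175)
g - P(k) = 8791870/19902381 - 1*(-156) = 8791870/19902381 + 156 = 3113563306/19902381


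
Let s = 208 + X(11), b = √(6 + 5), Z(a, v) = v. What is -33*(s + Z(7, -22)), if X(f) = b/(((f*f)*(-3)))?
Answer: -6138 + √11/11 ≈ -6137.7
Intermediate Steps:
b = √11 ≈ 3.3166
X(f) = -√11/(3*f²) (X(f) = √11/(((f*f)*(-3))) = √11/((f²*(-3))) = √11/((-3*f²)) = √11*(-1/(3*f²)) = -√11/(3*f²))
s = 208 - √11/363 (s = 208 - ⅓*√11/11² = 208 - ⅓*√11*1/121 = 208 - √11/363 ≈ 207.99)
-33*(s + Z(7, -22)) = -33*((208 - √11/363) - 22) = -33*(186 - √11/363) = -6138 + √11/11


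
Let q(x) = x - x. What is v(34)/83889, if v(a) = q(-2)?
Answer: 0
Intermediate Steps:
q(x) = 0
v(a) = 0
v(34)/83889 = 0/83889 = 0*(1/83889) = 0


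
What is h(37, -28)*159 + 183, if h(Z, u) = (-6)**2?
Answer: 5907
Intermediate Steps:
h(Z, u) = 36
h(37, -28)*159 + 183 = 36*159 + 183 = 5724 + 183 = 5907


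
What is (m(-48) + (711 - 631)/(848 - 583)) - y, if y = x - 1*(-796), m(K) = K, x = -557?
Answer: -15195/53 ≈ -286.70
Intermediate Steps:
y = 239 (y = -557 - 1*(-796) = -557 + 796 = 239)
(m(-48) + (711 - 631)/(848 - 583)) - y = (-48 + (711 - 631)/(848 - 583)) - 1*239 = (-48 + 80/265) - 239 = (-48 + 80*(1/265)) - 239 = (-48 + 16/53) - 239 = -2528/53 - 239 = -15195/53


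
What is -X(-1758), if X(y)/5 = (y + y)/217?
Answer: 17580/217 ≈ 81.014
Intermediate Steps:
X(y) = 10*y/217 (X(y) = 5*((y + y)/217) = 5*((2*y)/217) = 5*(2*y/217) = 10*y/217)
-X(-1758) = -10*(-1758)/217 = -1*(-17580/217) = 17580/217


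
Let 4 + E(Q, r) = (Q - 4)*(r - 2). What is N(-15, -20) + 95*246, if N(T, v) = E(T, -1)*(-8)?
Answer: 22946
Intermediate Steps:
E(Q, r) = -4 + (-4 + Q)*(-2 + r) (E(Q, r) = -4 + (Q - 4)*(r - 2) = -4 + (-4 + Q)*(-2 + r))
N(T, v) = -64 + 24*T (N(T, v) = (4 - 4*(-1) - 2*T + T*(-1))*(-8) = (4 + 4 - 2*T - T)*(-8) = (8 - 3*T)*(-8) = -64 + 24*T)
N(-15, -20) + 95*246 = (-64 + 24*(-15)) + 95*246 = (-64 - 360) + 23370 = -424 + 23370 = 22946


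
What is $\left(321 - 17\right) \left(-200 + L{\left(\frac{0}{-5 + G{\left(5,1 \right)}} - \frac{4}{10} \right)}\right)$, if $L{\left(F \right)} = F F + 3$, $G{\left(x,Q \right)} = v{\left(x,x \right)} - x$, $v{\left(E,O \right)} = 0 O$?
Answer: $- \frac{1495984}{25} \approx -59839.0$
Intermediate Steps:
$v{\left(E,O \right)} = 0$
$G{\left(x,Q \right)} = - x$ ($G{\left(x,Q \right)} = 0 - x = - x$)
$L{\left(F \right)} = 3 + F^{2}$ ($L{\left(F \right)} = F^{2} + 3 = 3 + F^{2}$)
$\left(321 - 17\right) \left(-200 + L{\left(\frac{0}{-5 + G{\left(5,1 \right)}} - \frac{4}{10} \right)}\right) = \left(321 - 17\right) \left(-200 + \left(3 + \left(\frac{0}{-5 - 5} - \frac{4}{10}\right)^{2}\right)\right) = 304 \left(-200 + \left(3 + \left(\frac{0}{-5 - 5} - \frac{2}{5}\right)^{2}\right)\right) = 304 \left(-200 + \left(3 + \left(\frac{0}{-10} - \frac{2}{5}\right)^{2}\right)\right) = 304 \left(-200 + \left(3 + \left(0 \left(- \frac{1}{10}\right) - \frac{2}{5}\right)^{2}\right)\right) = 304 \left(-200 + \left(3 + \left(0 - \frac{2}{5}\right)^{2}\right)\right) = 304 \left(-200 + \left(3 + \left(- \frac{2}{5}\right)^{2}\right)\right) = 304 \left(-200 + \left(3 + \frac{4}{25}\right)\right) = 304 \left(-200 + \frac{79}{25}\right) = 304 \left(- \frac{4921}{25}\right) = - \frac{1495984}{25}$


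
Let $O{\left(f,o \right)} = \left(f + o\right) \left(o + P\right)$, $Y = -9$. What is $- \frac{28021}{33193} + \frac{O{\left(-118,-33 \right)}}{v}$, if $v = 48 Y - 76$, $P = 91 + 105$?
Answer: $\frac{802744641}{16862044} \approx 47.607$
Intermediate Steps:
$P = 196$
$O{\left(f,o \right)} = \left(196 + o\right) \left(f + o\right)$ ($O{\left(f,o \right)} = \left(f + o\right) \left(o + 196\right) = \left(f + o\right) \left(196 + o\right) = \left(196 + o\right) \left(f + o\right)$)
$v = -508$ ($v = 48 \left(-9\right) - 76 = -432 - 76 = -508$)
$- \frac{28021}{33193} + \frac{O{\left(-118,-33 \right)}}{v} = - \frac{28021}{33193} + \frac{\left(-33\right)^{2} + 196 \left(-118\right) + 196 \left(-33\right) - -3894}{-508} = \left(-28021\right) \frac{1}{33193} + \left(1089 - 23128 - 6468 + 3894\right) \left(- \frac{1}{508}\right) = - \frac{28021}{33193} - - \frac{24613}{508} = - \frac{28021}{33193} + \frac{24613}{508} = \frac{802744641}{16862044}$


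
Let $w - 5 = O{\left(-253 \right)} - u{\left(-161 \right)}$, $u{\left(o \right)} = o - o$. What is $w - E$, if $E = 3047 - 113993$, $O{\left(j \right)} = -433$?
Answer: $110518$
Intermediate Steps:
$u{\left(o \right)} = 0$
$E = -110946$
$w = -428$ ($w = 5 - 433 = -428$)
$w - E = -428 - -110946 = -428 + 110946 = 110518$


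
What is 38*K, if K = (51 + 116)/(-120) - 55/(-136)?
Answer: -19133/510 ≈ -37.516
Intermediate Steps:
K = -1007/1020 (K = 167*(-1/120) - 55*(-1/136) = -167/120 + 55/136 = -1007/1020 ≈ -0.98726)
38*K = 38*(-1007/1020) = -19133/510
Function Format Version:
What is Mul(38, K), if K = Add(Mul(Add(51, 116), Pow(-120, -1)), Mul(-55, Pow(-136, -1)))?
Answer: Rational(-19133, 510) ≈ -37.516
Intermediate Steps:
K = Rational(-1007, 1020) (K = Add(Mul(167, Rational(-1, 120)), Mul(-55, Rational(-1, 136))) = Add(Rational(-167, 120), Rational(55, 136)) = Rational(-1007, 1020) ≈ -0.98726)
Mul(38, K) = Mul(38, Rational(-1007, 1020)) = Rational(-19133, 510)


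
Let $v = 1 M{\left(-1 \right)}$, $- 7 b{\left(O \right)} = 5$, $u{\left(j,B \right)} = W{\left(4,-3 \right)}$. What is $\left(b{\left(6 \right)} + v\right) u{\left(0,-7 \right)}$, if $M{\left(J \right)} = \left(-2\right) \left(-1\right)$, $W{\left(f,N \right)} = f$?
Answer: $\frac{36}{7} \approx 5.1429$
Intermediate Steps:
$u{\left(j,B \right)} = 4$
$M{\left(J \right)} = 2$
$b{\left(O \right)} = - \frac{5}{7}$ ($b{\left(O \right)} = \left(- \frac{1}{7}\right) 5 = - \frac{5}{7}$)
$v = 2$ ($v = 1 \cdot 2 = 2$)
$\left(b{\left(6 \right)} + v\right) u{\left(0,-7 \right)} = \left(- \frac{5}{7} + 2\right) 4 = \frac{9}{7} \cdot 4 = \frac{36}{7}$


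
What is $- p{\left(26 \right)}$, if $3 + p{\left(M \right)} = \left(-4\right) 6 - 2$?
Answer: $29$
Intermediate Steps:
$p{\left(M \right)} = -29$ ($p{\left(M \right)} = -3 - 26 = -29$)
$- p{\left(26 \right)} = \left(-1\right) \left(-29\right) = 29$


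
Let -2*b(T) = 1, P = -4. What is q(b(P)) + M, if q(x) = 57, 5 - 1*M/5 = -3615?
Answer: 18157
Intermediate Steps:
b(T) = -½ (b(T) = -½*1 = -½)
M = 18100 (M = 25 - 5*(-3615) = 25 + 18075 = 18100)
q(b(P)) + M = 57 + 18100 = 18157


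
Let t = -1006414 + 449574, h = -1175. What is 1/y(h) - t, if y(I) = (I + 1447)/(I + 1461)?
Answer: 75730383/136 ≈ 5.5684e+5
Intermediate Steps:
y(I) = (1447 + I)/(1461 + I)
t = -556840
1/y(h) - t = 1/((1447 - 1175)/(1461 - 1175)) - 1*(-556840) = 1/(272/286) + 556840 = 1/((1/286)*272) + 556840 = 1/(136/143) + 556840 = 143/136 + 556840 = 75730383/136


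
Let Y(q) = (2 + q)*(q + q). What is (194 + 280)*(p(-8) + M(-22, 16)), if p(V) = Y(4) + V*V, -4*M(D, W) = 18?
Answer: 50955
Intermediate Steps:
Y(q) = 2*q*(2 + q) (Y(q) = (2 + q)*(2*q) = 2*q*(2 + q))
M(D, W) = -9/2 (M(D, W) = -¼*18 = -9/2)
p(V) = 48 + V² (p(V) = 2*4*(2 + 4) + V*V = 2*4*6 + V² = 48 + V²)
(194 + 280)*(p(-8) + M(-22, 16)) = (194 + 280)*((48 + (-8)²) - 9/2) = 474*((48 + 64) - 9/2) = 474*(112 - 9/2) = 474*(215/2) = 50955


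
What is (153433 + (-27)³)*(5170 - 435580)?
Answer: -57567337500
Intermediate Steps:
(153433 + (-27)³)*(5170 - 435580) = (153433 - 19683)*(-430410) = 133750*(-430410) = -57567337500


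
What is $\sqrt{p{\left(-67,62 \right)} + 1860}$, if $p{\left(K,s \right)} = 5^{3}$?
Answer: $\sqrt{1985} \approx 44.553$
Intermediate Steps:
$p{\left(K,s \right)} = 125$
$\sqrt{p{\left(-67,62 \right)} + 1860} = \sqrt{125 + 1860} = \sqrt{1985}$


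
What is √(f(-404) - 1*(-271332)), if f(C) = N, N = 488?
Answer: 2*√67955 ≈ 521.36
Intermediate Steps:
f(C) = 488
√(f(-404) - 1*(-271332)) = √(488 - 1*(-271332)) = √(488 + 271332) = √271820 = 2*√67955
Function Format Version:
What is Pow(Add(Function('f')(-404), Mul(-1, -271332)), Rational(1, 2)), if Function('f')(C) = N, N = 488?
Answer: Mul(2, Pow(67955, Rational(1, 2))) ≈ 521.36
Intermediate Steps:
Function('f')(C) = 488
Pow(Add(Function('f')(-404), Mul(-1, -271332)), Rational(1, 2)) = Pow(Add(488, Mul(-1, -271332)), Rational(1, 2)) = Pow(Add(488, 271332), Rational(1, 2)) = Pow(271820, Rational(1, 2)) = Mul(2, Pow(67955, Rational(1, 2)))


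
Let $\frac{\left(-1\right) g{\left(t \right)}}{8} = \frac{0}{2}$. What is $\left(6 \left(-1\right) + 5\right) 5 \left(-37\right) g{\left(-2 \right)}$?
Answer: $0$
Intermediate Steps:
$g{\left(t \right)} = 0$ ($g{\left(t \right)} = - 8 \cdot \frac{0}{2} = - 8 \cdot 0 \cdot \frac{1}{2} = \left(-8\right) 0 = 0$)
$\left(6 \left(-1\right) + 5\right) 5 \left(-37\right) g{\left(-2 \right)} = \left(6 \left(-1\right) + 5\right) 5 \left(-37\right) 0 = \left(-6 + 5\right) 5 \left(-37\right) 0 = \left(-1\right) 5 \left(-37\right) 0 = \left(-5\right) \left(-37\right) 0 = 185 \cdot 0 = 0$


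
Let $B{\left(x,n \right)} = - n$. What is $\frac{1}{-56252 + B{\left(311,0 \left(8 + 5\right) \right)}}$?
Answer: $- \frac{1}{56252} \approx -1.7777 \cdot 10^{-5}$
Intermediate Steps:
$\frac{1}{-56252 + B{\left(311,0 \left(8 + 5\right) \right)}} = \frac{1}{-56252 - 0 \left(8 + 5\right)} = \frac{1}{-56252 - 0 \cdot 13} = \frac{1}{-56252 - 0} = \frac{1}{-56252 + 0} = \frac{1}{-56252} = - \frac{1}{56252}$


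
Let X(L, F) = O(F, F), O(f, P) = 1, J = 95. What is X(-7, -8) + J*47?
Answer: 4466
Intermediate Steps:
X(L, F) = 1
X(-7, -8) + J*47 = 1 + 95*47 = 1 + 4465 = 4466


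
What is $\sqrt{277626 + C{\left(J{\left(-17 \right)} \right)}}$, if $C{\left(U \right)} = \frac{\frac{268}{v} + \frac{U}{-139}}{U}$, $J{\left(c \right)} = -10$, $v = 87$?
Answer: $\frac{\sqrt{1015004007958485}}{60465} \approx 526.9$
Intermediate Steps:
$C{\left(U \right)} = \frac{\frac{268}{87} - \frac{U}{139}}{U}$ ($C{\left(U \right)} = \frac{\frac{268}{87} + \frac{U}{-139}}{U} = \frac{268 \cdot \frac{1}{87} + U \left(- \frac{1}{139}\right)}{U} = \frac{\frac{268}{87} - \frac{U}{139}}{U}$)
$\sqrt{277626 + C{\left(J{\left(-17 \right)} \right)}} = \sqrt{277626 + \frac{37252 - -870}{12093 \left(-10\right)}} = \sqrt{277626 + \frac{1}{12093} \left(- \frac{1}{10}\right) \left(37252 + 870\right)} = \sqrt{277626 + \frac{1}{12093} \left(- \frac{1}{10}\right) 38122} = \sqrt{277626 - \frac{19061}{60465}} = \sqrt{\frac{16786637029}{60465}} = \frac{\sqrt{1015004007958485}}{60465}$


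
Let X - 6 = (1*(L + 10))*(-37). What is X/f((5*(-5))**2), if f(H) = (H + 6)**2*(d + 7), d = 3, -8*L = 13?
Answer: -2431/31852880 ≈ -7.6320e-5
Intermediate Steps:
L = -13/8 (L = -1/8*13 = -13/8 ≈ -1.6250)
X = -2431/8 (X = 6 + (1*(-13/8 + 10))*(-37) = 6 + (1*(67/8))*(-37) = 6 + (67/8)*(-37) = 6 - 2479/8 = -2431/8 ≈ -303.88)
f(H) = 10*(6 + H)**2 (f(H) = (H + 6)**2*(3 + 7) = (6 + H)**2*10 = 10*(6 + H)**2)
X/f((5*(-5))**2) = -2431*1/(10*(6 + (5*(-5))**2)**2)/8 = -2431*1/(10*(6 + (-25)**2)**2)/8 = -2431*1/(10*(6 + 625)**2)/8 = -2431/(8*(10*631**2)) = -2431/(8*(10*398161)) = -2431/8/3981610 = -2431/8*1/3981610 = -2431/31852880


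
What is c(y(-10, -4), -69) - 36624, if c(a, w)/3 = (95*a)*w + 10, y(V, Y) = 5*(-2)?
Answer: 160056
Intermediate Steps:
y(V, Y) = -10
c(a, w) = 30 + 285*a*w (c(a, w) = 3*((95*a)*w + 10) = 3*(95*a*w + 10) = 3*(10 + 95*a*w) = 30 + 285*a*w)
c(y(-10, -4), -69) - 36624 = (30 + 285*(-10)*(-69)) - 36624 = (30 + 196650) - 36624 = 196680 - 36624 = 160056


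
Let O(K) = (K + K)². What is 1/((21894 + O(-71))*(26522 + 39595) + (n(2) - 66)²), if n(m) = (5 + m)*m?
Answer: 1/2780751490 ≈ 3.5962e-10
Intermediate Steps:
n(m) = m*(5 + m)
O(K) = 4*K² (O(K) = (2*K)² = 4*K²)
1/((21894 + O(-71))*(26522 + 39595) + (n(2) - 66)²) = 1/((21894 + 4*(-71)²)*(26522 + 39595) + (2*(5 + 2) - 66)²) = 1/((21894 + 4*5041)*66117 + (2*7 - 66)²) = 1/((21894 + 20164)*66117 + (14 - 66)²) = 1/(42058*66117 + (-52)²) = 1/(2780748786 + 2704) = 1/2780751490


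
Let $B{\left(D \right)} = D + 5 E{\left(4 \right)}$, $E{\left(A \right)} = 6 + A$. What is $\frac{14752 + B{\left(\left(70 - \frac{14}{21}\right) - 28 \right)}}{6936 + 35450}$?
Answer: $\frac{22265}{63579} \approx 0.35019$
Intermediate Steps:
$B{\left(D \right)} = 50 + D$ ($B{\left(D \right)} = D + 5 \left(6 + 4\right) = D + 5 \cdot 10 = D + 50 = 50 + D$)
$\frac{14752 + B{\left(\left(70 - \frac{14}{21}\right) - 28 \right)}}{6936 + 35450} = \frac{14752 + \left(50 + \left(\left(70 - \frac{14}{21}\right) - 28\right)\right)}{6936 + 35450} = \frac{14752 + \left(50 + \left(\left(70 - \frac{2}{3}\right) - 28\right)\right)}{42386} = \left(14752 + \left(50 + \left(\left(70 - \frac{2}{3}\right) - 28\right)\right)\right) \frac{1}{42386} = \left(14752 + \left(50 + \left(\frac{208}{3} - 28\right)\right)\right) \frac{1}{42386} = \left(14752 + \left(50 + \frac{124}{3}\right)\right) \frac{1}{42386} = \left(14752 + \frac{274}{3}\right) \frac{1}{42386} = \frac{44530}{3} \cdot \frac{1}{42386} = \frac{22265}{63579}$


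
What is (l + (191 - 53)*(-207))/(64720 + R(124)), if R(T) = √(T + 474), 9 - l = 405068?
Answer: -14032105000/2094338901 + 433625*√598/4188677802 ≈ -6.6975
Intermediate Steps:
l = -405059 (l = 9 - 1*405068 = 9 - 405068 = -405059)
R(T) = √(474 + T)
(l + (191 - 53)*(-207))/(64720 + R(124)) = (-405059 + (191 - 53)*(-207))/(64720 + √(474 + 124)) = (-405059 + 138*(-207))/(64720 + √598) = (-405059 - 28566)/(64720 + √598) = -433625/(64720 + √598)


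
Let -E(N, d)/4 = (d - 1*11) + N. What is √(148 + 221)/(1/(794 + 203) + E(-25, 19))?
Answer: 997*√41/22599 ≈ 0.28249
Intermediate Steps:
E(N, d) = 44 - 4*N - 4*d (E(N, d) = -4*((d - 1*11) + N) = -4*((d - 11) + N) = -4*((-11 + d) + N) = -4*(-11 + N + d) = 44 - 4*N - 4*d)
√(148 + 221)/(1/(794 + 203) + E(-25, 19)) = √(148 + 221)/(1/(794 + 203) + (44 - 4*(-25) - 4*19)) = √369/(1/997 + (44 + 100 - 76)) = (3*√41)/(1/997 + 68) = (3*√41)/(67797/997) = 997*(3*√41)/67797 = 997*√41/22599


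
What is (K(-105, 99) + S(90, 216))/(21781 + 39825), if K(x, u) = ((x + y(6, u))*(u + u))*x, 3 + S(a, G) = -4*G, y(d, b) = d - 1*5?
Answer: 2161293/61606 ≈ 35.083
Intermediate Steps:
y(d, b) = -5 + d (y(d, b) = d - 5 = -5 + d)
S(a, G) = -3 - 4*G
K(x, u) = 2*u*x*(1 + x) (K(x, u) = ((x + (-5 + 6))*(u + u))*x = ((x + 1)*(2*u))*x = ((1 + x)*(2*u))*x = (2*u*(1 + x))*x = 2*u*x*(1 + x))
(K(-105, 99) + S(90, 216))/(21781 + 39825) = (2*99*(-105)*(1 - 105) + (-3 - 4*216))/(21781 + 39825) = (2*99*(-105)*(-104) + (-3 - 864))/61606 = (2162160 - 867)*(1/61606) = 2161293*(1/61606) = 2161293/61606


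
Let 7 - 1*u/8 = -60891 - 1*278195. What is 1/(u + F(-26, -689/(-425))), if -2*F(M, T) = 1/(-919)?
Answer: 1838/4986023473 ≈ 3.6863e-7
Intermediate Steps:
F(M, T) = 1/1838 (F(M, T) = -½/(-919) = -½*(-1/919) = 1/1838)
u = 2712744 (u = 56 - 8*(-60891 - 1*278195) = 56 - 8*(-60891 - 278195) = 56 - 8*(-339086) = 56 + 2712688 = 2712744)
1/(u + F(-26, -689/(-425))) = 1/(2712744 + 1/1838) = 1/(4986023473/1838) = 1838/4986023473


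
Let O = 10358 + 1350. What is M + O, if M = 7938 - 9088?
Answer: 10558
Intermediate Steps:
O = 11708
M = -1150
M + O = -1150 + 11708 = 10558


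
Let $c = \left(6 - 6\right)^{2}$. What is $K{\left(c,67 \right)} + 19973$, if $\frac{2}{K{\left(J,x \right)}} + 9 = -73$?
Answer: $\frac{818892}{41} \approx 19973.0$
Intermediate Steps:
$c = 0$ ($c = 0^{2} = 0$)
$K{\left(J,x \right)} = - \frac{1}{41}$ ($K{\left(J,x \right)} = \frac{2}{-9 - 73} = \frac{2}{-82} = 2 \left(- \frac{1}{82}\right) = - \frac{1}{41}$)
$K{\left(c,67 \right)} + 19973 = - \frac{1}{41} + 19973 = \frac{818892}{41}$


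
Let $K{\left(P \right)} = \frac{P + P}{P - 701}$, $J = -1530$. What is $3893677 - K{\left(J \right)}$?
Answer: $\frac{8686790327}{2231} \approx 3.8937 \cdot 10^{6}$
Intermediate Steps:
$K{\left(P \right)} = \frac{2 P}{-701 + P}$
$3893677 - K{\left(J \right)} = 3893677 - 2 \left(-1530\right) \frac{1}{-701 - 1530} = 3893677 - 2 \left(-1530\right) \frac{1}{-2231} = 3893677 - 2 \left(-1530\right) \left(- \frac{1}{2231}\right) = 3893677 - \frac{3060}{2231} = \frac{8686790327}{2231}$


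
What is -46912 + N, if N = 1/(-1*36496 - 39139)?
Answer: -3548189121/75635 ≈ -46912.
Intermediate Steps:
N = -1/75635 (N = 1/(-36496 - 39139) = 1/(-75635) = -1/75635 ≈ -1.3221e-5)
-46912 + N = -46912 - 1/75635 = -3548189121/75635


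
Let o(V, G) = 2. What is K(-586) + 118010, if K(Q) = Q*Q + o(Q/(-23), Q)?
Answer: 461408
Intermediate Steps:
K(Q) = 2 + Q² (K(Q) = Q*Q + 2 = Q² + 2 = 2 + Q²)
K(-586) + 118010 = (2 + (-586)²) + 118010 = (2 + 343396) + 118010 = 343398 + 118010 = 461408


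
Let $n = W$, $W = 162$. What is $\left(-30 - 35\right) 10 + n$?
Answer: $-488$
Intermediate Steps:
$n = 162$
$\left(-30 - 35\right) 10 + n = \left(-30 - 35\right) 10 + 162 = \left(-65\right) 10 + 162 = -650 + 162 = -488$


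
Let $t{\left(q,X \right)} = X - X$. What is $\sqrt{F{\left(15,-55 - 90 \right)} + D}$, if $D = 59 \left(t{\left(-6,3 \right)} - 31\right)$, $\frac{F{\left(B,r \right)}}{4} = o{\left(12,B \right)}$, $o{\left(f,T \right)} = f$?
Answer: $i \sqrt{1781} \approx 42.202 i$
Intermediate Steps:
$t{\left(q,X \right)} = 0$
$F{\left(B,r \right)} = 48$ ($F{\left(B,r \right)} = 4 \cdot 12 = 48$)
$D = -1829$ ($D = 59 \left(0 - 31\right) = 59 \left(-31\right) = -1829$)
$\sqrt{F{\left(15,-55 - 90 \right)} + D} = \sqrt{48 - 1829} = \sqrt{-1781} = i \sqrt{1781}$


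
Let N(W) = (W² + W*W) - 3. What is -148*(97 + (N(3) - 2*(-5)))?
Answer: -18056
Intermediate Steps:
N(W) = -3 + 2*W² (N(W) = (W² + W²) - 3 = 2*W² - 3 = -3 + 2*W²)
-148*(97 + (N(3) - 2*(-5))) = -148*(97 + ((-3 + 2*3²) - 2*(-5))) = -148*(97 + ((-3 + 2*9) + 10)) = -148*(97 + ((-3 + 18) + 10)) = -148*(97 + (15 + 10)) = -148*(97 + 25) = -148*122 = -18056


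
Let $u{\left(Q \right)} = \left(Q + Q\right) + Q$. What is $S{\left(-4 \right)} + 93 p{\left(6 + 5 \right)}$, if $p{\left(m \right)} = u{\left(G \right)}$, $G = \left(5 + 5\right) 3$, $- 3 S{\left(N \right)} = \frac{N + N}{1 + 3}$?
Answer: $\frac{25112}{3} \approx 8370.7$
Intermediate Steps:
$S{\left(N \right)} = - \frac{N}{6}$ ($S{\left(N \right)} = - \frac{\left(N + N\right) \frac{1}{1 + 3}}{3} = - \frac{2 N \frac{1}{4}}{3} = - \frac{\frac{1}{2} N}{3} = - \frac{N}{6}$)
$G = 30$ ($G = 10 \cdot 3 = 30$)
$u{\left(Q \right)} = 3 Q$ ($u{\left(Q \right)} = 2 Q + Q = 3 Q$)
$p{\left(m \right)} = 90$ ($p{\left(m \right)} = 3 \cdot 30 = 90$)
$S{\left(-4 \right)} + 93 p{\left(6 + 5 \right)} = \left(- \frac{1}{6}\right) \left(-4\right) + 93 \cdot 90 = \frac{2}{3} + 8370 = \frac{25112}{3}$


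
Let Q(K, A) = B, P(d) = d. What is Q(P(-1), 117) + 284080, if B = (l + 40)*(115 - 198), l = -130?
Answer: 291550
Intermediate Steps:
B = 7470 (B = (-130 + 40)*(115 - 198) = -90*(-83) = 7470)
Q(K, A) = 7470
Q(P(-1), 117) + 284080 = 7470 + 284080 = 291550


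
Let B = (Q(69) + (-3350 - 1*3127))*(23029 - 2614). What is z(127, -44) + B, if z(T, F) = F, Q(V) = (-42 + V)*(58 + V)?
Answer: -62224964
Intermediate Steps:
B = -62224920 (B = ((-2436 + 69**2 + 16*69) + (-3350 - 1*3127))*(23029 - 2614) = ((-2436 + 4761 + 1104) + (-3350 - 3127))*20415 = (3429 - 6477)*20415 = -3048*20415 = -62224920)
z(127, -44) + B = -44 - 62224920 = -62224964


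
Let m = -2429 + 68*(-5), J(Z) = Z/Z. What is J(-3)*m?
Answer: -2769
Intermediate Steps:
J(Z) = 1
m = -2769 (m = -2429 - 340 = -2769)
J(-3)*m = 1*(-2769) = -2769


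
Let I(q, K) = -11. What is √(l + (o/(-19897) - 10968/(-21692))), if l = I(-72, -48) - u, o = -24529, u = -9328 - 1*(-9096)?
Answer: 4*√162080051802303822/107901431 ≈ 14.924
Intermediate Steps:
u = -232 (u = -9328 + 9096 = -232)
l = 221 (l = -11 - 1*(-232) = -11 + 232 = 221)
√(l + (o/(-19897) - 10968/(-21692))) = √(221 + (-24529/(-19897) - 10968/(-21692))) = √(221 + (-24529*(-1/19897) - 10968*(-1/21692))) = √(221 + (24529/19897 + 2742/5423)) = √(221 + 187578341/107901431) = √(24033794592/107901431) = 4*√162080051802303822/107901431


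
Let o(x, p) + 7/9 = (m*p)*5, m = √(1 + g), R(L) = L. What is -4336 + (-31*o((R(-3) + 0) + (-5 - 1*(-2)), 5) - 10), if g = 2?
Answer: -38897/9 - 775*√3 ≈ -5664.2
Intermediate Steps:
m = √3 (m = √(1 + 2) = √3 ≈ 1.7320)
o(x, p) = -7/9 + 5*p*√3 (o(x, p) = -7/9 + (√3*p)*5 = -7/9 + (p*√3)*5 = -7/9 + 5*p*√3)
-4336 + (-31*o((R(-3) + 0) + (-5 - 1*(-2)), 5) - 10) = -4336 + (-31*(-7/9 + 5*5*√3) - 10) = -4336 + (-31*(-7/9 + 25*√3) - 10) = -4336 + ((217/9 - 775*√3) - 10) = -4336 + (127/9 - 775*√3) = -38897/9 - 775*√3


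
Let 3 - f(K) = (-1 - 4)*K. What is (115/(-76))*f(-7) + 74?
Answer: 2326/19 ≈ 122.42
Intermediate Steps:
f(K) = 3 + 5*K (f(K) = 3 - (-1 - 4)*K = 3 - (-5)*K = 3 + 5*K)
(115/(-76))*f(-7) + 74 = (115/(-76))*(3 + 5*(-7)) + 74 = (115*(-1/76))*(3 - 35) + 74 = -115/76*(-32) + 74 = 920/19 + 74 = 2326/19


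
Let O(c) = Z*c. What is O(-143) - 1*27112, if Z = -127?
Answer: -8951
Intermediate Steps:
O(c) = -127*c
O(-143) - 1*27112 = -127*(-143) - 1*27112 = 18161 - 27112 = -8951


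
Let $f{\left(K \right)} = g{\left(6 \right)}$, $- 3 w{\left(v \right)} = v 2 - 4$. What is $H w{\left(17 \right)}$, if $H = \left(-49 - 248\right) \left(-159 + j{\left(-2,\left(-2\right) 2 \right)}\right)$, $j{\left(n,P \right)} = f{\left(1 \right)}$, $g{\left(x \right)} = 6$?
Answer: $-454410$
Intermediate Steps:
$w{\left(v \right)} = \frac{4}{3} - \frac{2 v}{3}$ ($w{\left(v \right)} = - \frac{v 2 - 4}{3} = - \frac{2 v - 4}{3} = - \frac{-4 + 2 v}{3} = \frac{4}{3} - \frac{2 v}{3}$)
$f{\left(K \right)} = 6$
$j{\left(n,P \right)} = 6$
$H = 45441$ ($H = \left(-49 - 248\right) \left(-159 + 6\right) = \left(-297\right) \left(-153\right) = 45441$)
$H w{\left(17 \right)} = 45441 \left(\frac{4}{3} - \frac{34}{3}\right) = 45441 \left(-10\right) = -454410$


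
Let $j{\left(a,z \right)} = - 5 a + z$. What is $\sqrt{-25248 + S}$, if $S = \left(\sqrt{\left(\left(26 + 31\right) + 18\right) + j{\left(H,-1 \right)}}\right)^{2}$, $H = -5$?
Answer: $i \sqrt{25149} \approx 158.58 i$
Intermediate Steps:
$j{\left(a,z \right)} = z - 5 a$
$S = 99$ ($S = \left(\sqrt{\left(\left(26 + 31\right) + 18\right) - -24}\right)^{2} = \left(\sqrt{\left(57 + 18\right) + \left(-1 + 25\right)}\right)^{2} = \left(\sqrt{75 + 24}\right)^{2} = \left(\sqrt{99}\right)^{2} = \left(3 \sqrt{11}\right)^{2} = 99$)
$\sqrt{-25248 + S} = \sqrt{-25248 + 99} = \sqrt{-25149} = i \sqrt{25149}$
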